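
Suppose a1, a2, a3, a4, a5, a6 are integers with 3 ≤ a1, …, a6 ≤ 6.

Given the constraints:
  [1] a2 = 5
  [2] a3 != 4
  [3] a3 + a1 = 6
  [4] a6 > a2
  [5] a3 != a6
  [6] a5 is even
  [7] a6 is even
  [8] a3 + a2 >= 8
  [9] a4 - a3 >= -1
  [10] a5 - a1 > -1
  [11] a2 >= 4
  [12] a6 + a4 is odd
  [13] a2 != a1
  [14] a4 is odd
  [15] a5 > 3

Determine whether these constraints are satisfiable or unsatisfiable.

Satisfiable

The assignment a1 = 3, a2 = 5, a3 = 3, a4 = 5, a5 = 4, a6 = 6 works:
  constraint 3 holds since a3 + a1 = 6.
  constraint 8 holds since a3 + a2 = 8.
  constraint 9 holds since a4 - a3 = 2.
The rest check out directly.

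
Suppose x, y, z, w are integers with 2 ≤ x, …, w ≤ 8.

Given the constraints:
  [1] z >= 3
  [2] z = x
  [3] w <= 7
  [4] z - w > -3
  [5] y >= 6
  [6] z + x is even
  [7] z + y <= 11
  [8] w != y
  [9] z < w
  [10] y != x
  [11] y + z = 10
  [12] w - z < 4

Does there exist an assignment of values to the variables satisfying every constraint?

Take x = 3, y = 7, z = 3, w = 5. Then constraint 4: z - w = -2; constraint 7: z + y = 10; constraint 11: y + z = 10, and every other listed constraint is also met.

Satisfiable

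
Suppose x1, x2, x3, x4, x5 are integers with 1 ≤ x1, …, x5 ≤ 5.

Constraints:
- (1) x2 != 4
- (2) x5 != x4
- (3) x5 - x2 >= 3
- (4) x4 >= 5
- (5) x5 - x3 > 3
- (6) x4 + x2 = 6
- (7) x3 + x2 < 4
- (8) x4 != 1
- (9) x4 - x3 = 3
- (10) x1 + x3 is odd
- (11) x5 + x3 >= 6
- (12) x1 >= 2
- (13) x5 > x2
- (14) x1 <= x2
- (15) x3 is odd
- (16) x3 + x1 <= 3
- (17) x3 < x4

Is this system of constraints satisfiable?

Unsatisfiable

From constraint 4: x4 ≥ 5. From constraints 12 and 14: x2 ≥ x1 ≥ 2. Hence x4 + x2 ≥ 7. But constraint 6 requires x4 + x2 = 6, and 6 < 7. Contradiction.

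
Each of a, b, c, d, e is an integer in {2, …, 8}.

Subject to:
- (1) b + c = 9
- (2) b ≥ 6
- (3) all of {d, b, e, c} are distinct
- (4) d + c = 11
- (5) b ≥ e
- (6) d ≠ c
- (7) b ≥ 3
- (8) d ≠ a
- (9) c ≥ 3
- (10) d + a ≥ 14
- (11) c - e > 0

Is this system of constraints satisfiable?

Satisfiable

Setting (a, b, c, d, e) = (7, 6, 3, 8, 2) satisfies everything: constraint 1: b + c = 9; constraint 4: d + c = 11; constraint 10: d + a = 15, and the others follow.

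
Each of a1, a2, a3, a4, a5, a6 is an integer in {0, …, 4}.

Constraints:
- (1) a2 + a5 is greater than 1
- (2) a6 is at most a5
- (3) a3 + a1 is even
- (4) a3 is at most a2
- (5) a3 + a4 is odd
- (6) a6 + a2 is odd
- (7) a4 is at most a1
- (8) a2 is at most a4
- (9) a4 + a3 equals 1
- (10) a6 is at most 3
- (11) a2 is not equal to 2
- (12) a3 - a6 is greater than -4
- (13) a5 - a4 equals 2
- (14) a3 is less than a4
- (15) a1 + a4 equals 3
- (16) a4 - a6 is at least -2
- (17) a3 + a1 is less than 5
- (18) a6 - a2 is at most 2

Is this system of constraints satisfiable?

Satisfiable

Try a1 = 2, a2 = 0, a3 = 0, a4 = 1, a5 = 3, a6 = 1.
Check constraint 1: a2 + a5 = 3; constraint 9: a4 + a3 = 1. The remaining constraints are straightforward to verify.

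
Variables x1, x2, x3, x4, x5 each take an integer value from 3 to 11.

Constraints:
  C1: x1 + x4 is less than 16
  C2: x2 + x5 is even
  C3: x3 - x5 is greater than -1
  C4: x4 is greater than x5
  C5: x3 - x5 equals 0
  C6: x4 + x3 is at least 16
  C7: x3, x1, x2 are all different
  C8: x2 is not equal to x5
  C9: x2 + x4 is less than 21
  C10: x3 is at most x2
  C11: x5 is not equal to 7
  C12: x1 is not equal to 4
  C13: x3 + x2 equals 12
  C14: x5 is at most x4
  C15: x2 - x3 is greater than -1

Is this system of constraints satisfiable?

Satisfiable

One satisfying assignment is x1 = 3, x2 = 7, x3 = 5, x4 = 11, x5 = 5.
For the less obvious constraints — constraint 1: x1 + x4 = 14; constraint 3: x3 - x5 = 0 — and the others hold by inspection.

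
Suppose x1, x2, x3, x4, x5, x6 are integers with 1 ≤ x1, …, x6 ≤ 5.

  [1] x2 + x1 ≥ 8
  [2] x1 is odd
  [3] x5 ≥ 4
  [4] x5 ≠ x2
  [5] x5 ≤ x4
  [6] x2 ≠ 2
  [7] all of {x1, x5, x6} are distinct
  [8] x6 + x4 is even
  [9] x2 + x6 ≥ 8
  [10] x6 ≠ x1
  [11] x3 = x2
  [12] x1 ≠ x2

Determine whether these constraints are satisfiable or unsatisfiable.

Satisfiable

One satisfying assignment is x1 = 3, x2 = 5, x3 = 5, x4 = 5, x5 = 4, x6 = 5.
For the less obvious constraints — constraint 1: x2 + x1 = 8; constraint 7: values 3, 4, 5 are distinct; constraint 9: x2 + x6 = 10 — and the others hold by inspection.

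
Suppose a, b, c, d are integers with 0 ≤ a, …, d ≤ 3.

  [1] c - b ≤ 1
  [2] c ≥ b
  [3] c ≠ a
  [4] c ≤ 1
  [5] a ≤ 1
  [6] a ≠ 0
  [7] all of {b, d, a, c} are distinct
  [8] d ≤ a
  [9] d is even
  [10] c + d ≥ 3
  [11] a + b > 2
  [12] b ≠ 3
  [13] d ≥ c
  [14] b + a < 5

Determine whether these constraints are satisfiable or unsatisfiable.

Unsatisfiable

From constraint 4: c ≤ 1. From constraints 5 and 8: d ≤ a ≤ 1. Hence c + d ≤ 2. But constraint 10 requires c + d ≥ 3, and 3 > 2. Contradiction.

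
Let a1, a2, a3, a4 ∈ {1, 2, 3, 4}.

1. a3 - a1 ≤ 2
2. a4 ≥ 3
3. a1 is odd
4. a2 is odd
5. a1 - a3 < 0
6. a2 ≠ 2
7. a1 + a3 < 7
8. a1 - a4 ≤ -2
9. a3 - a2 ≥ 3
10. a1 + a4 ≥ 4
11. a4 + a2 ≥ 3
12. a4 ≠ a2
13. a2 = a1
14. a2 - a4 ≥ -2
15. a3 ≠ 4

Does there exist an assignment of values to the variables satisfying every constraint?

Unsatisfiable

Constraints 1, 8, 9, and 14 give a2 − a4 ≥ -2, a4 − a1 ≥ 2, a1 − a3 ≥ -2, a3 − a2 ≥ 3.
Adding all 4 inequalities: the left sides telescope to 0, and the right sides sum to (-2) + 2 + (-2) + 3 = 1. So 0 ≥ 1, which is false.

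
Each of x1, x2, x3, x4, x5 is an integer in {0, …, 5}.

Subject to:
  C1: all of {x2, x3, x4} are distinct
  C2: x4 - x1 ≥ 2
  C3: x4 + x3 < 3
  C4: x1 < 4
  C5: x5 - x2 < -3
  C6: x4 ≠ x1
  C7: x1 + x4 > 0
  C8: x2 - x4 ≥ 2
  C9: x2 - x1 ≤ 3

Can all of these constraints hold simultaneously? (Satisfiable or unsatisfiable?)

Constraints 2, 8, and 9 give x2 − x4 ≥ 2, x4 − x1 ≥ 2, x1 − x2 ≥ -3.
Adding all 3 inequalities: the left sides telescope to 0, and the right sides sum to 2 + 2 + (-3) = 1. So 0 ≥ 1, which is false.

Unsatisfiable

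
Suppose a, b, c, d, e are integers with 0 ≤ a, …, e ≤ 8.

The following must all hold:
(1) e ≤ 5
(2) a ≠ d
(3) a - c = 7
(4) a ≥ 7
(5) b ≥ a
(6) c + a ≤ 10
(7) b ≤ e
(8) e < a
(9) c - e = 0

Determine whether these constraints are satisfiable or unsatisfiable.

Unsatisfiable

From constraints 4 and 5: b ≥ a and a ≥ 7, so b ≥ 7. From constraints 1 and 7: b ≤ e and e ≤ 5, so b ≤ 5. But 5 < 7, so no value of b works.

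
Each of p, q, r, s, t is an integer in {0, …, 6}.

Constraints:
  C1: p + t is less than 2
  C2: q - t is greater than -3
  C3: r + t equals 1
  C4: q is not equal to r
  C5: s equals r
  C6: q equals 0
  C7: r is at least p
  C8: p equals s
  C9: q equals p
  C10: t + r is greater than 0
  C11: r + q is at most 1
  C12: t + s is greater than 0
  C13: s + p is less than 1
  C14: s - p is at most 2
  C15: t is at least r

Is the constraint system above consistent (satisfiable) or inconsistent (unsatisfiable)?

From constraints 5, 8, and 9, q = p = s = r, so q = r. But constraint 4 says q ≠ r. Contradiction.

Unsatisfiable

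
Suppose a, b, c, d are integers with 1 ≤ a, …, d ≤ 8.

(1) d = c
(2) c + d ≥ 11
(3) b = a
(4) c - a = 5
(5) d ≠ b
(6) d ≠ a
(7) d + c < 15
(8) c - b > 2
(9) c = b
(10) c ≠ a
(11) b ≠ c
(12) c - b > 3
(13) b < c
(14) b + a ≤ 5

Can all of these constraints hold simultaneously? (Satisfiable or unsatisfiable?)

Unsatisfiable

From constraints 1, 3, and 9, d = c = b = a, so d = a. But constraint 6 says d ≠ a. Contradiction.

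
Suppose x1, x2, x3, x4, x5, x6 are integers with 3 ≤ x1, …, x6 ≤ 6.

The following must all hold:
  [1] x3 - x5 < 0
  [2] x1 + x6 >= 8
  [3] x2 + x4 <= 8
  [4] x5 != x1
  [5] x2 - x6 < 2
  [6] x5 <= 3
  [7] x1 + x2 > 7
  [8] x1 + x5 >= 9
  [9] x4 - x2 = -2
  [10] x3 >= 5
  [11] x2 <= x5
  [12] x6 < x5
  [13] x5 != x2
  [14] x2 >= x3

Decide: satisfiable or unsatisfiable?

From constraints 10 and 14: x2 ≥ x3 and x3 ≥ 5, so x2 ≥ 5. From constraints 6 and 11: x2 ≤ x5 and x5 ≤ 3, so x2 ≤ 3. But 3 < 5, so no value of x2 works.

Unsatisfiable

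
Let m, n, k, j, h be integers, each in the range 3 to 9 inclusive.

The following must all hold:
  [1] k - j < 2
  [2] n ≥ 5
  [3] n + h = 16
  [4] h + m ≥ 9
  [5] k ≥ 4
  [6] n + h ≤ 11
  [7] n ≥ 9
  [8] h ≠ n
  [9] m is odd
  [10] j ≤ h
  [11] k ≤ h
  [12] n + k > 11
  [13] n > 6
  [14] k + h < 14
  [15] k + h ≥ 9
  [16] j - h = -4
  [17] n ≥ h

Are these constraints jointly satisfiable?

Unsatisfiable

From constraint 7: n ≥ 9. From constraints 5 and 11: h ≥ k ≥ 4. Hence n + h ≥ 13. But constraint 6 requires n + h ≤ 11, and 11 < 13. Contradiction.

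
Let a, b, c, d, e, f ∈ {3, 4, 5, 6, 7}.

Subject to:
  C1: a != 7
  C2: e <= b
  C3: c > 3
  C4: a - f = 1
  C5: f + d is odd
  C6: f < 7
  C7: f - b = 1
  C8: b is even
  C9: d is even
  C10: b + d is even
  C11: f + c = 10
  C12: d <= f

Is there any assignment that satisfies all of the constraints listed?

Try a = 6, b = 4, c = 5, d = 4, e = 4, f = 5.
Check constraint 4: a - f = 1; constraint 7: f - b = 1; constraint 11: f + c = 10. The remaining constraints are straightforward to verify.

Satisfiable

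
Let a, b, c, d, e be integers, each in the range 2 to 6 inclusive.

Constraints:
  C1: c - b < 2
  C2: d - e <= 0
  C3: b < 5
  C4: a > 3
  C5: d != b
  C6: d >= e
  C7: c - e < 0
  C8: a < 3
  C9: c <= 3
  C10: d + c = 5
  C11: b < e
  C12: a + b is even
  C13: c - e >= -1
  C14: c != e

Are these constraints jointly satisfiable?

Unsatisfiable

From constraint 4: a ≥ 4. From constraint 8: a ≤ 2. But 2 < 4, so no value of a works.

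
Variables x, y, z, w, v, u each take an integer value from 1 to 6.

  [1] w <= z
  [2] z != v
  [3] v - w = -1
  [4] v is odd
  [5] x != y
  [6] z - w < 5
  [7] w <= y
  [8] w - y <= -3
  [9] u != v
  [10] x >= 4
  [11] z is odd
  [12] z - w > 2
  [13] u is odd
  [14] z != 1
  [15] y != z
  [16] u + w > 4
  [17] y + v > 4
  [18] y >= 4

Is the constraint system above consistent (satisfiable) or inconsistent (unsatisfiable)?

Try x = 5, y = 6, z = 5, w = 2, v = 1, u = 3.
Check constraint 3: v - w = -1; constraint 6: z - w = 3. The remaining constraints are straightforward to verify.

Satisfiable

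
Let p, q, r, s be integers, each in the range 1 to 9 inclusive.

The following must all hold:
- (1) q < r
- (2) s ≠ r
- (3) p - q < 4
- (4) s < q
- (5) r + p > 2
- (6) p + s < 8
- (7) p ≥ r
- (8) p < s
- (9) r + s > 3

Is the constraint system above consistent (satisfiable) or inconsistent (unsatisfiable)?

Constraints 1, 4, 7, and 8 give r ≤ p, p < s, s < q, q < r. Chaining: r ≤ p < s < q < r, which forces r < r — impossible.

Unsatisfiable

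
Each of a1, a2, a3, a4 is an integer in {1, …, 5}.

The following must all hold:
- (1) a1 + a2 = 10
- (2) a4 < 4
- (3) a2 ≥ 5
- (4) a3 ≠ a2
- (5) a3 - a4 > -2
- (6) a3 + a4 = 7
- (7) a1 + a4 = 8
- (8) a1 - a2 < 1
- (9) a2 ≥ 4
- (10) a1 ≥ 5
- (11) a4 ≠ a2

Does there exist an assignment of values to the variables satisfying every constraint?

Satisfiable

The assignment a1 = 5, a2 = 5, a3 = 4, a4 = 3 works:
  constraint 1 holds since a1 + a2 = 10.
  constraint 5 holds since a3 - a4 = 1.
The rest check out directly.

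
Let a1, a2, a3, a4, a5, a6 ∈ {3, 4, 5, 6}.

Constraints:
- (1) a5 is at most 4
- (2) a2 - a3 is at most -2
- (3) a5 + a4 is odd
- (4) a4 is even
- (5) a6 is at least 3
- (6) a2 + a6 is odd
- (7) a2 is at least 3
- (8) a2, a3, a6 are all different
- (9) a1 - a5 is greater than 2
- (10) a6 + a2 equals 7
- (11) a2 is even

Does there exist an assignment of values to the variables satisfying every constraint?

Satisfiable

Try a1 = 6, a2 = 4, a3 = 6, a4 = 6, a5 = 3, a6 = 3.
Check constraint 2: a2 - a3 = -2; constraint 9: a1 - a5 = 3. The remaining constraints are straightforward to verify.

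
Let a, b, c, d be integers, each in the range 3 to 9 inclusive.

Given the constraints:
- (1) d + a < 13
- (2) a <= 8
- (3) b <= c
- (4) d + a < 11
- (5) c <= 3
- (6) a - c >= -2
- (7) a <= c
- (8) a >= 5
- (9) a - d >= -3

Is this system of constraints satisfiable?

Unsatisfiable

From constraint 8: a ≥ 5. From constraints 5 and 7: a ≤ c and c ≤ 3, so a ≤ 3. But 3 < 5, so no value of a works.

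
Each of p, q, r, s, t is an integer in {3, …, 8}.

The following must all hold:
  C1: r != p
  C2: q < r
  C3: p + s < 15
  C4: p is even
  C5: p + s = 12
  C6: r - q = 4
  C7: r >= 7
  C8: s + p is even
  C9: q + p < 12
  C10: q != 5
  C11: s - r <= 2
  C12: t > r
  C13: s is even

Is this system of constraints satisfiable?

Satisfiable

The assignment p = 6, q = 3, r = 7, s = 6, t = 8 works:
  constraint 3 holds since p + s = 12.
  constraint 5 holds since p + s = 12.
The rest check out directly.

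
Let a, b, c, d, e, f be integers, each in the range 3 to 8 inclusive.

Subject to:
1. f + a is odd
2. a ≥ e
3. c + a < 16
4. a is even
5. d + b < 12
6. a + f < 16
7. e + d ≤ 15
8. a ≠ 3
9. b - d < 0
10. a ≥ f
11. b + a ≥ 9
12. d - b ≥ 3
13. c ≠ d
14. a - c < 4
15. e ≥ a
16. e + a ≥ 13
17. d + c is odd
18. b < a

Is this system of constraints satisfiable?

Take a = 8, b = 3, c = 7, d = 6, e = 8, f = 5. Then constraint 3: c + a = 15; constraint 5: d + b = 9, and every other listed constraint is also met.

Satisfiable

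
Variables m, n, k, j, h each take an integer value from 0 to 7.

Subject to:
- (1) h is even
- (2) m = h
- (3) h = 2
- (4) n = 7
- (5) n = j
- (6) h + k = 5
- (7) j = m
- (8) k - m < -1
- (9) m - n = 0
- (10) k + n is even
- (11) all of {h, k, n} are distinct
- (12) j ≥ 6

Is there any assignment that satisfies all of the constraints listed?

Constraint 4 fixes n = 7 and constraint 3 fixes h = 2. Constraints 2, 5, and 7 give n = j = m = h, so n = h. But 7 ≠ 2 — contradiction.

Unsatisfiable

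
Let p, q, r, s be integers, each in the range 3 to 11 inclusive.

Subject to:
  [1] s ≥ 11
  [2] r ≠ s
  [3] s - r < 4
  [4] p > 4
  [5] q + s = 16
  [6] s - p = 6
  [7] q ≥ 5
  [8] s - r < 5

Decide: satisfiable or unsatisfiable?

Take p = 5, q = 5, r = 9, s = 11. Then constraint 3: s - r = 2; constraint 5: q + s = 16, and every other listed constraint is also met.

Satisfiable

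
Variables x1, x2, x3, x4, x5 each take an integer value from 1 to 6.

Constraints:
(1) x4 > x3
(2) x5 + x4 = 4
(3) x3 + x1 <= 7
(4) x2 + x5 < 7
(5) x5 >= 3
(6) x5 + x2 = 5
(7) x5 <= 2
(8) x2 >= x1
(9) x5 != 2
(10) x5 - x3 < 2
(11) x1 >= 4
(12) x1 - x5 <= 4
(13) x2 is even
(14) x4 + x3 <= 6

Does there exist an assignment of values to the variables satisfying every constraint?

From constraint 5: x5 ≥ 3. From constraints 8 and 11: x2 ≥ x1 ≥ 4. Hence x5 + x2 ≥ 7. But constraint 6 requires x5 + x2 = 5, and 5 < 7. Contradiction.

Unsatisfiable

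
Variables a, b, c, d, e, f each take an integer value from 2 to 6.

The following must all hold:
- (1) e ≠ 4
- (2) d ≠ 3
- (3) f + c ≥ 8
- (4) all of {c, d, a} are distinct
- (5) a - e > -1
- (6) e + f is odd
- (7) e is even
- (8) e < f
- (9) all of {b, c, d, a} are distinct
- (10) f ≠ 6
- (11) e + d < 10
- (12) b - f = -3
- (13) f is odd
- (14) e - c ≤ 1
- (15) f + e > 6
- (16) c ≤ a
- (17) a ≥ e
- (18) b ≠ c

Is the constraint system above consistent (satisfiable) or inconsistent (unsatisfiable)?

Satisfiable

One satisfying assignment is a = 4, b = 2, c = 3, d = 6, e = 2, f = 5.
For the less obvious constraints — constraint 3: f + c = 8; constraint 5: a - e = 2 — and the others hold by inspection.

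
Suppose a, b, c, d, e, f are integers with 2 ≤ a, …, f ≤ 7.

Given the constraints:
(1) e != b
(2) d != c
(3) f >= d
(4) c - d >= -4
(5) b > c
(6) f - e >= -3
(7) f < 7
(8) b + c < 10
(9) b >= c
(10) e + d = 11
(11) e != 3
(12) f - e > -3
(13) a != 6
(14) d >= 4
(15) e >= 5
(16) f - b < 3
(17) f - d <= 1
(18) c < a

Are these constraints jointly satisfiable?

Try a = 4, b = 5, c = 3, d = 5, e = 6, f = 5.
Check constraint 4: c - d = -2; constraint 6: f - e = -1. The remaining constraints are straightforward to verify.

Satisfiable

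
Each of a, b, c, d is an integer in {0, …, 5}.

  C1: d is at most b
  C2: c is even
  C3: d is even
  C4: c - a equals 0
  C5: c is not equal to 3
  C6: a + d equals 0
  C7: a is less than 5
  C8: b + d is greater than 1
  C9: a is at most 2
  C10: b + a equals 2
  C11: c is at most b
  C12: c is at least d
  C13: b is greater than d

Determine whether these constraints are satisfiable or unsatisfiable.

The assignment a = 0, b = 2, c = 0, d = 0 works:
  constraint 4 holds since c - a = 0.
  constraint 6 holds since a + d = 0.
  constraint 8 holds since b + d = 2.
The rest check out directly.

Satisfiable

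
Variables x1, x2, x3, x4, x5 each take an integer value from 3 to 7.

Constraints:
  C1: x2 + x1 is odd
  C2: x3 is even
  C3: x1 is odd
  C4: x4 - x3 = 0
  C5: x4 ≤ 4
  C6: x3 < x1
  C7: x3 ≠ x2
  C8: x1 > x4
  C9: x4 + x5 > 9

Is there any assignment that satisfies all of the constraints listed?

The assignment x1 = 7, x2 = 6, x3 = 4, x4 = 4, x5 = 7 works:
  constraint 4 holds since x4 - x3 = 0.
  constraint 9 holds since x4 + x5 = 11.
The rest check out directly.

Satisfiable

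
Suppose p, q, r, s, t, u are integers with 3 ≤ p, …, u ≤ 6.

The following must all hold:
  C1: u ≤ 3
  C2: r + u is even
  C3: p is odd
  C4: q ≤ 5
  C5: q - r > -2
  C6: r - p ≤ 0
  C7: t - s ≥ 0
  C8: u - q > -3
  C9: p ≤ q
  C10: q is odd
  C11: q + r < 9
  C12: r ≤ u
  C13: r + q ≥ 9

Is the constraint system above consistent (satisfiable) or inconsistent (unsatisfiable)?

From constraints 1 and 12: r ≤ u ≤ 3. From constraint 4: q ≤ 5. Hence r + q ≤ 8. But constraint 13 requires r + q ≥ 9, and 9 > 8. Contradiction.

Unsatisfiable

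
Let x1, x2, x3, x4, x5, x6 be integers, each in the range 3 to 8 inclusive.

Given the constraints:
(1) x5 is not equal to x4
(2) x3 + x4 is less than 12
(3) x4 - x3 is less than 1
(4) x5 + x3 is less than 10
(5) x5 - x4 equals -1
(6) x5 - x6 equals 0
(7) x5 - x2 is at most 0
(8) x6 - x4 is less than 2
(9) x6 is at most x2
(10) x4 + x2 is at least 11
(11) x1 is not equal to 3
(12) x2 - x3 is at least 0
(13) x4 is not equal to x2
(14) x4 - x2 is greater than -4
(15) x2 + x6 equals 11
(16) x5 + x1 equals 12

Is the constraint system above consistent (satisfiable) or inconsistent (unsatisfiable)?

Try x1 = 8, x2 = 7, x3 = 5, x4 = 5, x5 = 4, x6 = 4.
Check constraint 2: x3 + x4 = 10; constraint 3: x4 - x3 = 0. The remaining constraints are straightforward to verify.

Satisfiable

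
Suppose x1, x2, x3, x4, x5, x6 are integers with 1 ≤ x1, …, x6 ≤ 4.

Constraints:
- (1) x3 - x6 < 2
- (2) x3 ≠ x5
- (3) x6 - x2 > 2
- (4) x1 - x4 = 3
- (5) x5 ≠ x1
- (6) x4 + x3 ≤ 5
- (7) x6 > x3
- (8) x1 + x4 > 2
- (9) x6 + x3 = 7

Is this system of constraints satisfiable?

Satisfiable

Setting (x1, x2, x3, x4, x5, x6) = (4, 1, 3, 1, 2, 4) satisfies everything: constraint 1: x3 - x6 = -1; constraint 3: x6 - x2 = 3; constraint 4: x1 - x4 = 3, and the others follow.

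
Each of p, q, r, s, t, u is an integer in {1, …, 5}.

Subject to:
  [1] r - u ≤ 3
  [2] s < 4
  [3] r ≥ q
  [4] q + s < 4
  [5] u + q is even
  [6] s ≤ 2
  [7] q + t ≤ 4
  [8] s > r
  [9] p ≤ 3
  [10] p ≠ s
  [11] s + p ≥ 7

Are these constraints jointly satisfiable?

Unsatisfiable

From constraint 6: s ≤ 2. From constraint 9: p ≤ 3. Hence s + p ≤ 5. But constraint 11 requires s + p ≥ 7, and 7 > 5. Contradiction.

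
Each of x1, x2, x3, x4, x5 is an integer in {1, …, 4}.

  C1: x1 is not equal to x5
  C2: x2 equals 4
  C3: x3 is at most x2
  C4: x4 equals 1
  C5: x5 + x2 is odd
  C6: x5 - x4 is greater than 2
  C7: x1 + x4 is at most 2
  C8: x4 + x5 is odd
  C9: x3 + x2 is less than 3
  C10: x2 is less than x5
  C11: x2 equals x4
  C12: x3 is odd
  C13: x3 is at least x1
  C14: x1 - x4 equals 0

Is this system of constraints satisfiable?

Unsatisfiable

Constraint 2 fixes x2 = 4 and constraint 4 fixes x4 = 1, but constraint 11 requires x2 = x4. Since 4 ≠ 1, contradiction.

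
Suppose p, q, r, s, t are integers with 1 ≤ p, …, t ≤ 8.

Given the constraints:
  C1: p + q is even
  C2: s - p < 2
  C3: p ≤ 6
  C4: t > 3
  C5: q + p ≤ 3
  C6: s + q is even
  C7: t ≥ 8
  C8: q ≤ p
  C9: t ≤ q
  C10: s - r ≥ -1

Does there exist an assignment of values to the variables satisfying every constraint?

From constraints 7 and 9: q ≥ t and t ≥ 8, so q ≥ 8. From constraints 3 and 8: q ≤ p and p ≤ 6, so q ≤ 6. But 6 < 8, so no value of q works.

Unsatisfiable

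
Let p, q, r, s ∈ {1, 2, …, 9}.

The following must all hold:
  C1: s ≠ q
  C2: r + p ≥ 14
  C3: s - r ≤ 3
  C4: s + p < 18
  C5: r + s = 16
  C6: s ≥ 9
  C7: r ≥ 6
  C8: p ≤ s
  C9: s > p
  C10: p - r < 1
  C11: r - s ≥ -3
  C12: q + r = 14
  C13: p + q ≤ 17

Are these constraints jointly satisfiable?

The assignment p = 7, q = 7, r = 7, s = 9 works:
  constraint 2 holds since r + p = 14.
  constraint 3 holds since s - r = 2.
The rest check out directly.

Satisfiable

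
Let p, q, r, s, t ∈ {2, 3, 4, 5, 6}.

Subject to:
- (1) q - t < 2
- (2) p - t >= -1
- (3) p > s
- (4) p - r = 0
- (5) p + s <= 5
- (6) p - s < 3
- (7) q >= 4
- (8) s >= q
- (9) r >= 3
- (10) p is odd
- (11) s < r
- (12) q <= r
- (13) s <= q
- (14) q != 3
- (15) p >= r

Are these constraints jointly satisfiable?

From constraints 9 and 15: p ≥ r ≥ 3. From constraints 7 and 8: s ≥ q ≥ 4. Hence p + s ≥ 7. But constraint 5 requires p + s ≤ 5, and 5 < 7. Contradiction.

Unsatisfiable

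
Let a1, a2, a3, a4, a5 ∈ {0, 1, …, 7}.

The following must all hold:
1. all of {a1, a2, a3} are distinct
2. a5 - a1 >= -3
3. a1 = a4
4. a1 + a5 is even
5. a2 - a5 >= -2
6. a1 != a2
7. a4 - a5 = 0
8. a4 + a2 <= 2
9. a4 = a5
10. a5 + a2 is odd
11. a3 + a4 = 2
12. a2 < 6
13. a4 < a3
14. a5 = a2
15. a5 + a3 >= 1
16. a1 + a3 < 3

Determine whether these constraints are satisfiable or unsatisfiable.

From constraints 3, 9, and 14, a1 = a4 = a5 = a2, so a1 = a2. But constraint 6 says a1 ≠ a2. Contradiction.

Unsatisfiable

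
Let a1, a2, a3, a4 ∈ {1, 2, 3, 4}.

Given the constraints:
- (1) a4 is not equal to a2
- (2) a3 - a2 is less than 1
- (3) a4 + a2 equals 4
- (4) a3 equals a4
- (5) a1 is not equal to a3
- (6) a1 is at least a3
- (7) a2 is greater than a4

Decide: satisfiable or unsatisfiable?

One satisfying assignment is a1 = 3, a2 = 3, a3 = 1, a4 = 1.
For the less obvious constraints — constraint 2: a3 - a2 = -2; constraint 3: a4 + a2 = 4; constraint 4: a3 = 1, a4 = 1 — and the others hold by inspection.

Satisfiable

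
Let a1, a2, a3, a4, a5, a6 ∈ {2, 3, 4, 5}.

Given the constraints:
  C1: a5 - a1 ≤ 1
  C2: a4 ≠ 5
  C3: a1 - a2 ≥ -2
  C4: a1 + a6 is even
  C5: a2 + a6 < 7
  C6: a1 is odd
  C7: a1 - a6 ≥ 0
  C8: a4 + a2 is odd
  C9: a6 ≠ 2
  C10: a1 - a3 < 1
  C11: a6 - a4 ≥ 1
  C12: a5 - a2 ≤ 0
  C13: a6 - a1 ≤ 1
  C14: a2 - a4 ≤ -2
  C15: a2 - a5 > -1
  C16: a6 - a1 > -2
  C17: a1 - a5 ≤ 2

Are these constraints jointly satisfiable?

Constraints 7, 11, 12, 14, and 17 give a1 − a6 ≥ 0, a6 − a4 ≥ 1, a4 − a2 ≥ 2, a2 − a5 ≥ 0, a5 − a1 ≥ -2.
Adding all 5 inequalities: the left sides telescope to 0, and the right sides sum to 0 + 1 + 2 + 0 + (-2) = 1. So 0 ≥ 1, which is false.

Unsatisfiable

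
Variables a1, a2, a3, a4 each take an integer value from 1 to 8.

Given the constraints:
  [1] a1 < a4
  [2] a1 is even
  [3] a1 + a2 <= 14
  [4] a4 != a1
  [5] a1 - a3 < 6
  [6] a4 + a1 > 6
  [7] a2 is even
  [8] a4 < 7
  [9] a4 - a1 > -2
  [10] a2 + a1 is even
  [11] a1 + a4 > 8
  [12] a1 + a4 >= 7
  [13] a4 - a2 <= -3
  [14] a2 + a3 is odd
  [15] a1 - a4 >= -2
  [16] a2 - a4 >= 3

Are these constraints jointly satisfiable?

Satisfiable

Take a1 = 4, a2 = 8, a3 = 1, a4 = 5. Then constraint 3: a1 + a2 = 12; constraint 5: a1 - a3 = 3, and every other listed constraint is also met.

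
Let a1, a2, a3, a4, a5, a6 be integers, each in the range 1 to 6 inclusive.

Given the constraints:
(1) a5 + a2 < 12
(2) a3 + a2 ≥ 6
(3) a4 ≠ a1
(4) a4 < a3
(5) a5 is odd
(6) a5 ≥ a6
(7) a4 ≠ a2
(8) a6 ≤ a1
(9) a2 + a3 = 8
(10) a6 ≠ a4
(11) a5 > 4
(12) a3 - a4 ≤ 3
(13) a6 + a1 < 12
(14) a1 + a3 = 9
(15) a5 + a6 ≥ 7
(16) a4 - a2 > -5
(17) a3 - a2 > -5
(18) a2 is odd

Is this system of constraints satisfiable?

The assignment a1 = 6, a2 = 5, a3 = 3, a4 = 2, a5 = 5, a6 = 5 works:
  constraint 1 holds since a5 + a2 = 10.
  constraint 2 holds since a3 + a2 = 8.
  constraint 9 holds since a2 + a3 = 8.
The rest check out directly.

Satisfiable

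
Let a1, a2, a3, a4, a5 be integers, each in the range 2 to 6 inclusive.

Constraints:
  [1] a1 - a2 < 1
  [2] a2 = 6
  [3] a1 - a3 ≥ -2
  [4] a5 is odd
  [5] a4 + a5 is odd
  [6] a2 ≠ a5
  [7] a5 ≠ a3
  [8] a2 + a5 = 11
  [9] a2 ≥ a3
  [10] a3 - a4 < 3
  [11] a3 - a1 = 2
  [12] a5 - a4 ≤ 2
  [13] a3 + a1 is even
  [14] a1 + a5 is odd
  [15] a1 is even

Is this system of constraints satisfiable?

Satisfiable

Setting (a1, a2, a3, a4, a5) = (4, 6, 6, 6, 5) satisfies everything: constraint 1: a1 - a2 = -2; constraint 3: a1 - a3 = -2; constraint 8: a2 + a5 = 11, and the others follow.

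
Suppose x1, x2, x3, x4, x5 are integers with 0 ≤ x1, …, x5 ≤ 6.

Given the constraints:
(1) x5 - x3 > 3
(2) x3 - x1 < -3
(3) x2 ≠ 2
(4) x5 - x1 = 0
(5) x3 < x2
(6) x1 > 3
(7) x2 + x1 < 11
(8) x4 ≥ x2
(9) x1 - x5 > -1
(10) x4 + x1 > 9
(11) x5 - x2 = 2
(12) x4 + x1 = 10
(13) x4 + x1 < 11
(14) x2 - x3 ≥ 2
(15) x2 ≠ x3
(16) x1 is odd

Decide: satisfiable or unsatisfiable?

One satisfying assignment is x1 = 5, x2 = 3, x3 = 0, x4 = 5, x5 = 5.
For the less obvious constraints — constraint 1: x5 - x3 = 5; constraint 2: x3 - x1 = -5 — and the others hold by inspection.

Satisfiable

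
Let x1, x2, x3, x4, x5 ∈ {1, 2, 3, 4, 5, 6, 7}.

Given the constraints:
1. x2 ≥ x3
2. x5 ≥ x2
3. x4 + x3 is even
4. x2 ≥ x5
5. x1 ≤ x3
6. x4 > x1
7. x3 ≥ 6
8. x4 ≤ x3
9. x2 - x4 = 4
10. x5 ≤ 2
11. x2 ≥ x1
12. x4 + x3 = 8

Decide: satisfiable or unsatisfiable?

Unsatisfiable

From constraints 1 and 7: x2 ≥ x3 and x3 ≥ 6, so x2 ≥ 6. From constraints 2 and 10: x2 ≤ x5 and x5 ≤ 2, so x2 ≤ 2. But 2 < 6, so no value of x2 works.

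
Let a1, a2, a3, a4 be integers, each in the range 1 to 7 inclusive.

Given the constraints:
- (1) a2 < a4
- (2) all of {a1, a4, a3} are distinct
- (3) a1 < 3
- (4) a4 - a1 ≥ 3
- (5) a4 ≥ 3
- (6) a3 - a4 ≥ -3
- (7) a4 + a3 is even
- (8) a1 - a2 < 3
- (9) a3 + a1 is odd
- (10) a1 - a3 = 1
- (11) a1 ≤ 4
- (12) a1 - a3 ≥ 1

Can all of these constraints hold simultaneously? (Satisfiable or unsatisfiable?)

Constraints 4, 6, and 12 give a3 − a4 ≥ -3, a4 − a1 ≥ 3, a1 − a3 ≥ 1.
Adding all 3 inequalities: the left sides telescope to 0, and the right sides sum to (-3) + 3 + 1 = 1. So 0 ≥ 1, which is false.

Unsatisfiable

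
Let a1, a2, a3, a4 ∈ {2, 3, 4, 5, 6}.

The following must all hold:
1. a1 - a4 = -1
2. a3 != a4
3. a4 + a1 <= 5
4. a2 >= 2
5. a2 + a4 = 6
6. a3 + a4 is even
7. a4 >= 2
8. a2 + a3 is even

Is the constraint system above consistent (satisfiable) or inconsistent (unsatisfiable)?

Setting (a1, a2, a3, a4) = (2, 3, 5, 3) satisfies everything: constraint 1: a1 - a4 = -1; constraint 3: a4 + a1 = 5; constraint 5: a2 + a4 = 6, and the others follow.

Satisfiable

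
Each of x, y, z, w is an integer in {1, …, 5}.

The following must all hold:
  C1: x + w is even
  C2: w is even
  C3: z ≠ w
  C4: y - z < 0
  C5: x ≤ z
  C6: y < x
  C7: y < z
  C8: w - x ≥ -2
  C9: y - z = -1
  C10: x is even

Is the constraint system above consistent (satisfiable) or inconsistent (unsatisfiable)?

The assignment x = 4, y = 3, z = 4, w = 2 works:
  constraint 4 holds since y - z = -1.
  constraint 8 holds since w - x = -2.
  constraint 9 holds since y - z = -1.
The rest check out directly.

Satisfiable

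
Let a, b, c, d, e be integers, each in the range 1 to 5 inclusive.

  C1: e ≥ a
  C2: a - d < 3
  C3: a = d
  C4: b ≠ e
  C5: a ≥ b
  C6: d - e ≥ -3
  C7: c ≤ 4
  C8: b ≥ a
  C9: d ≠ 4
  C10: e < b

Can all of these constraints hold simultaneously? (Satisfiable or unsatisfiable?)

Unsatisfiable

Constraints 1, 5, and 10 give b ≤ a, a ≤ e, e < b. Chaining: b ≤ a ≤ e < b, which forces b < b — impossible.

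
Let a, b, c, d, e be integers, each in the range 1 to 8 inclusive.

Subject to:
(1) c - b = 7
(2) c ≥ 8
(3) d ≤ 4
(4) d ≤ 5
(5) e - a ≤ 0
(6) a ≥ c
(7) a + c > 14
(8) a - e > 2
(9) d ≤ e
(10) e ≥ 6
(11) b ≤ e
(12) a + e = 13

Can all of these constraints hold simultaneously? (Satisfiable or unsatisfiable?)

From constraints 2 and 6: a ≥ c ≥ 8. From constraint 10: e ≥ 6. Hence a + e ≥ 14. But constraint 12 requires a + e = 13, and 13 < 14. Contradiction.

Unsatisfiable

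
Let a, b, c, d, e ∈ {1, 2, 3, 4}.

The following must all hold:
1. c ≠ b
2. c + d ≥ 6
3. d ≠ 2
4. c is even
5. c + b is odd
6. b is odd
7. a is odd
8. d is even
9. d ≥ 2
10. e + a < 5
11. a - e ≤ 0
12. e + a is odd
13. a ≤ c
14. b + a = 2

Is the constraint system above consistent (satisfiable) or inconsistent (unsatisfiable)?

One satisfying assignment is a = 1, b = 1, c = 2, d = 4, e = 2.
For the less obvious constraints — constraint 2: c + d = 6; constraint 10: e + a = 3; constraint 11: a - e = -1 — and the others hold by inspection.

Satisfiable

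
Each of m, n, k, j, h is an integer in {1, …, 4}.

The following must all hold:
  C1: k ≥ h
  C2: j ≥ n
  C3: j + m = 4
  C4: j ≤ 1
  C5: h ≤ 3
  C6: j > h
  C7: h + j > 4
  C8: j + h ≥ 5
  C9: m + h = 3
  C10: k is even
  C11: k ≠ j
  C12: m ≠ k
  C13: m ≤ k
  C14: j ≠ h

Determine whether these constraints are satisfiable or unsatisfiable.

Unsatisfiable

From constraint 4: j ≤ 1. From constraint 5: h ≤ 3. Hence j + h ≤ 4. But constraint 8 requires j + h ≥ 5, and 5 > 4. Contradiction.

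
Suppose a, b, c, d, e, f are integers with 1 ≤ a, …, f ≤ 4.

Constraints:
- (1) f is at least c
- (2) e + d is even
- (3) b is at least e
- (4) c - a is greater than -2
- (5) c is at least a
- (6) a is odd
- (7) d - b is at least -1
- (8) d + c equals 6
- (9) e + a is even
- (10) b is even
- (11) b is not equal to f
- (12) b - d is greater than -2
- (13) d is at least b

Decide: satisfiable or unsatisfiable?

One satisfying assignment is a = 3, b = 2, c = 3, d = 3, e = 1, f = 3.
For the less obvious constraints — constraint 4: c - a = 0; constraint 7: d - b = 1 — and the others hold by inspection.

Satisfiable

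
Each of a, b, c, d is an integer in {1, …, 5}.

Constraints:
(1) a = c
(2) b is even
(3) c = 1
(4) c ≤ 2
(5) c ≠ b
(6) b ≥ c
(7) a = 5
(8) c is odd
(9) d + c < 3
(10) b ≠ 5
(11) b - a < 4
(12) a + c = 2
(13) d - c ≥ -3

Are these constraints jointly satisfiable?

Constraint 7 fixes a = 5 and constraint 3 fixes c = 1, but constraint 1 requires a = c. Since 5 ≠ 1, contradiction.

Unsatisfiable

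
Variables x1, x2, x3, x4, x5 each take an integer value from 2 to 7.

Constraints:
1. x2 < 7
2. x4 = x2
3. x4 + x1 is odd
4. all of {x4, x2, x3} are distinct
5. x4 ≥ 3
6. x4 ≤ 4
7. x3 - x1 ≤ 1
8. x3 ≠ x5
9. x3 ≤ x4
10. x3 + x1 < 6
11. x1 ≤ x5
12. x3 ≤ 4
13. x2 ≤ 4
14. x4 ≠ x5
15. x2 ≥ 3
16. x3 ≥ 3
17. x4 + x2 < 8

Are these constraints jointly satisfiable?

Unsatisfiable

Constraints 5, 6, 12, 13, 15, and 16 confine each of x4, x2, x3 to the 2 values {3, 4}.
Constraint 4 requires all 3 of them to be distinct, but only 2 values are available — impossible by the pigeonhole principle.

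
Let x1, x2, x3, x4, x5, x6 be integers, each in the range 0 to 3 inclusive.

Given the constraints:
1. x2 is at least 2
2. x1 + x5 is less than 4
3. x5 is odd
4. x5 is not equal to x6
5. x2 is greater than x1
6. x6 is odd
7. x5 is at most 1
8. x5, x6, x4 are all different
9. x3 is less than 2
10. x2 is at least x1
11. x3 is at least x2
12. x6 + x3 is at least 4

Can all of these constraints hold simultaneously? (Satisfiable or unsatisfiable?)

Unsatisfiable

From constraints 1 and 11: x3 ≥ x2 and x2 ≥ 2, so x3 ≥ 2. From constraint 9: x3 ≤ 1. But 1 < 2, so no value of x3 works.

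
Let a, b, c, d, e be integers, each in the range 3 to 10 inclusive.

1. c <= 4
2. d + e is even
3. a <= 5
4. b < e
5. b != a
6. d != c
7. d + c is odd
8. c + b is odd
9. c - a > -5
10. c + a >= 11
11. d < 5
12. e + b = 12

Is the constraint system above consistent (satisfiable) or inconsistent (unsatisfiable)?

Unsatisfiable

From constraint 1: c ≤ 4. From constraint 3: a ≤ 5. Hence c + a ≤ 9. But constraint 10 requires c + a ≥ 11, and 11 > 9. Contradiction.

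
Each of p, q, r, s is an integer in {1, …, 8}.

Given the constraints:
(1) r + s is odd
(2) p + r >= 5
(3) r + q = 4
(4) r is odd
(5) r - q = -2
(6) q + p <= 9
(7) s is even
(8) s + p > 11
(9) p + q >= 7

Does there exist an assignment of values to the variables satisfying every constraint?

One satisfying assignment is p = 5, q = 3, r = 1, s = 8.
For the less obvious constraints — constraint 2: p + r = 6; constraint 3: r + q = 4; constraint 5: r - q = -2 — and the others hold by inspection.

Satisfiable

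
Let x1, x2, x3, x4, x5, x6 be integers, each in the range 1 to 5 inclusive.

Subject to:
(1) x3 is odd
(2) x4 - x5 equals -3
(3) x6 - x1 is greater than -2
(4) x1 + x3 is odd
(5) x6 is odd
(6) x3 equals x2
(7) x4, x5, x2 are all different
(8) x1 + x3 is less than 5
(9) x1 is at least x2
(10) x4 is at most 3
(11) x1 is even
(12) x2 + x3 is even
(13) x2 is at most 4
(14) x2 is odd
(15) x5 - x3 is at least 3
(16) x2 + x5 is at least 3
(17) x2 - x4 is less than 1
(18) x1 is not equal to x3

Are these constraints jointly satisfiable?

Satisfiable

Try x1 = 2, x2 = 1, x3 = 1, x4 = 2, x5 = 5, x6 = 1.
Check constraint 2: x4 - x5 = -3; constraint 3: x6 - x1 = -1; constraint 8: x1 + x3 = 3. The remaining constraints are straightforward to verify.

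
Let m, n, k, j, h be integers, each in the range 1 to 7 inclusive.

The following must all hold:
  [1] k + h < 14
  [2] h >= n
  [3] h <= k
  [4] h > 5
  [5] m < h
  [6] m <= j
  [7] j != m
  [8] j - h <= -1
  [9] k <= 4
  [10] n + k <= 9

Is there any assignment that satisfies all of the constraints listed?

Unsatisfiable

From constraint 4: h ≥ 6. From constraints 3 and 9: h ≤ k and k ≤ 4, so h ≤ 4. But 4 < 6, so no value of h works.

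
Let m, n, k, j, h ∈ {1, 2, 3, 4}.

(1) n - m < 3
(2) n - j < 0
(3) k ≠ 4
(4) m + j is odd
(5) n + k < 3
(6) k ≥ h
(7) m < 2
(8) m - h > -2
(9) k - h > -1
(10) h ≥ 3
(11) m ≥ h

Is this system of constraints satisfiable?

From constraints 10 and 11: m ≥ h and h ≥ 3, so m ≥ 3. From constraint 7: m ≤ 1. But 1 < 3, so no value of m works.

Unsatisfiable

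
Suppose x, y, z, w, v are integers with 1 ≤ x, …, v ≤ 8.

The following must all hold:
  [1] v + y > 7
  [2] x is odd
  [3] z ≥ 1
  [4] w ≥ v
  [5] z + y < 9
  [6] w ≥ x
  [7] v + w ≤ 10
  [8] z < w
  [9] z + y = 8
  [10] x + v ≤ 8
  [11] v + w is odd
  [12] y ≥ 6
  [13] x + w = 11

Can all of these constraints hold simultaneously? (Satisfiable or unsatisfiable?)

Satisfiable

Setting (x, y, z, w, v) = (5, 7, 1, 6, 1) satisfies everything: constraint 1: v + y = 8; constraint 5: z + y = 8; constraint 7: v + w = 7, and the others follow.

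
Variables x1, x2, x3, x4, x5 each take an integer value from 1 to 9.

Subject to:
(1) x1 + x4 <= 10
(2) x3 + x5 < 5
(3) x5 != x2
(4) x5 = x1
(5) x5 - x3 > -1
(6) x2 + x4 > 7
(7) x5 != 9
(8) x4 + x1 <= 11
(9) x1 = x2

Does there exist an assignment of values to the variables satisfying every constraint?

From constraints 4 and 9, x5 = x1 = x2, so x5 = x2. But constraint 3 says x5 ≠ x2. Contradiction.

Unsatisfiable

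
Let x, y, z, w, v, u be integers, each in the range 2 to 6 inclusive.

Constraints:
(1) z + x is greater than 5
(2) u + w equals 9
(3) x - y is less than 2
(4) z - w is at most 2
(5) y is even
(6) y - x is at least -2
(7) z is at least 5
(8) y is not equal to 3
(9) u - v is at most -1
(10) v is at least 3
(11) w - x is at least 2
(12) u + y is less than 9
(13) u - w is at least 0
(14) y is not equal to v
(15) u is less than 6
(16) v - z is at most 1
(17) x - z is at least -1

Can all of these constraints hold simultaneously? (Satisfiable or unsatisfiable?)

Unsatisfiable

Constraints 9, 11, 13, 16, and 17 give x − z ≥ -1, z − v ≥ -1, v − u ≥ 1, u − w ≥ 0, w − x ≥ 2.
Adding all 5 inequalities: the left sides telescope to 0, and the right sides sum to (-1) + (-1) + 1 + 0 + 2 = 1. So 0 ≥ 1, which is false.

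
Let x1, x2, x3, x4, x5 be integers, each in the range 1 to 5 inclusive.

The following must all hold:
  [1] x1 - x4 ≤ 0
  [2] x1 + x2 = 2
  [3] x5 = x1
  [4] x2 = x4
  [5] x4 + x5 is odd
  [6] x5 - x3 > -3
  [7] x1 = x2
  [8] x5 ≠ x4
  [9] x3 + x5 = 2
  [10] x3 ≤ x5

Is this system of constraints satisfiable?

Unsatisfiable

From constraints 3, 4, and 7, x5 = x1 = x2 = x4, so x5 = x4. But constraint 8 says x5 ≠ x4. Contradiction.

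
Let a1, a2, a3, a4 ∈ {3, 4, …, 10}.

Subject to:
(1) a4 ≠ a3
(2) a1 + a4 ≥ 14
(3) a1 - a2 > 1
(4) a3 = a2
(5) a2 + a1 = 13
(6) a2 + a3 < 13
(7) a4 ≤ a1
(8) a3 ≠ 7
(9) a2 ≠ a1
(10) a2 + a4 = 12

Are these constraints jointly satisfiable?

Take a1 = 8, a2 = 5, a3 = 5, a4 = 7. Then constraint 2: a1 + a4 = 15; constraint 3: a1 - a2 = 3, and every other listed constraint is also met.

Satisfiable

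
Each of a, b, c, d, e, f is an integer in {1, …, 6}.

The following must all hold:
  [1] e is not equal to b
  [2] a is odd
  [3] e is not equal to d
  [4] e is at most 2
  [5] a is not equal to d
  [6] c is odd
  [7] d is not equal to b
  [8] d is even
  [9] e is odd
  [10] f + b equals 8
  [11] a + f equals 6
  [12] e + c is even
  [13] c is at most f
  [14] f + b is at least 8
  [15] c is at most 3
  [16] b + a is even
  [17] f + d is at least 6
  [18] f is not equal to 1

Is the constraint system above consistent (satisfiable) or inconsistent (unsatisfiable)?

Satisfiable

One satisfying assignment is a = 1, b = 3, c = 1, d = 4, e = 1, f = 5.
For the less obvious constraints — constraint 10: f + b = 8; constraint 11: a + f = 6; constraint 14: f + b = 8 — and the others hold by inspection.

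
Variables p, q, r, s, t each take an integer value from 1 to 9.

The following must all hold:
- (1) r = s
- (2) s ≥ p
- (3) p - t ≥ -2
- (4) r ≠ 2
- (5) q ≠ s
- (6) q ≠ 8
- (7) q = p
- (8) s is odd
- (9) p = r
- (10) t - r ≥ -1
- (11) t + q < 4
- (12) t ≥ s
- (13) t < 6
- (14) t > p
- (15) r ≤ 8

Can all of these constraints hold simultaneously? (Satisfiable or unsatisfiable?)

From constraints 1, 7, and 9, q = p = r = s, so q = s. But constraint 5 says q ≠ s. Contradiction.

Unsatisfiable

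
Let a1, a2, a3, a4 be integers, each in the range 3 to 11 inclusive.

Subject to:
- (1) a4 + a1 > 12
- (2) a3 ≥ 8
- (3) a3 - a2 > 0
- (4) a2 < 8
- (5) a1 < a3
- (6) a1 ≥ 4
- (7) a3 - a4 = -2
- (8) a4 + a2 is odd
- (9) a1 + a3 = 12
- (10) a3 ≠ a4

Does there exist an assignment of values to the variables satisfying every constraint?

Try a1 = 4, a2 = 5, a3 = 8, a4 = 10.
Check constraint 1: a4 + a1 = 14; constraint 3: a3 - a2 = 3. The remaining constraints are straightforward to verify.

Satisfiable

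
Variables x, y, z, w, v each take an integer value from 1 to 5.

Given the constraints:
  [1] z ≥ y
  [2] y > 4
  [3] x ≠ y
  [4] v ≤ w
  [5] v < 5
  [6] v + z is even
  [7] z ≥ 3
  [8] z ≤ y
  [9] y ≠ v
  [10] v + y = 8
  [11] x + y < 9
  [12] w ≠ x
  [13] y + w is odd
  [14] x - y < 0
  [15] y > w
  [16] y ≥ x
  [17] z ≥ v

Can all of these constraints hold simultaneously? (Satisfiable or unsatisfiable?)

Satisfiable

Setting (x, y, z, w, v) = (3, 5, 5, 4, 3) satisfies everything: constraint 10: v + y = 8; constraint 11: x + y = 8; constraint 14: x - y = -2, and the others follow.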